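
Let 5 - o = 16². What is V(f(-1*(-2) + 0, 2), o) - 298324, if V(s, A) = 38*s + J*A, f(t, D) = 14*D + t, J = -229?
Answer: -239705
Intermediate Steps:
o = -251 (o = 5 - 1*16² = 5 - 1*256 = 5 - 256 = -251)
f(t, D) = t + 14*D
V(s, A) = -229*A + 38*s (V(s, A) = 38*s - 229*A = -229*A + 38*s)
V(f(-1*(-2) + 0, 2), o) - 298324 = (-229*(-251) + 38*((-1*(-2) + 0) + 14*2)) - 298324 = (57479 + 38*((2 + 0) + 28)) - 298324 = (57479 + 38*(2 + 28)) - 298324 = (57479 + 38*30) - 298324 = (57479 + 1140) - 298324 = 58619 - 298324 = -239705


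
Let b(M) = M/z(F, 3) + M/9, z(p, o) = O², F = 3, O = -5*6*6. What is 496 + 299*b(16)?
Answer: 2081099/2025 ≈ 1027.7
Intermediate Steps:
O = -180 (O = -30*6 = -180)
z(p, o) = 32400 (z(p, o) = (-180)² = 32400)
b(M) = 3601*M/32400 (b(M) = M/32400 + M/9 = 3601*M/32400)
496 + 299*b(16) = 496 + 299*((3601/32400)*16) = 496 + 299*(3601/2025) = 496 + 1076699/2025 = 2081099/2025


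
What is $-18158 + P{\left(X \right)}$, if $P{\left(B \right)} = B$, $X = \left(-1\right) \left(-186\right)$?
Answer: $-17972$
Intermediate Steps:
$X = 186$
$-18158 + P{\left(X \right)} = -18158 + 186 = -17972$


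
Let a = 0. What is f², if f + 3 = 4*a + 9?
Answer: 36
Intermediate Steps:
f = 6 (f = -3 + (4*0 + 9) = -3 + (0 + 9) = -3 + 9 = 6)
f² = 6² = 36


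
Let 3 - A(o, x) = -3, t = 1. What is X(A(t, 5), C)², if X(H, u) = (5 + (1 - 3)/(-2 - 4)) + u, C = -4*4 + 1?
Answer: 841/9 ≈ 93.444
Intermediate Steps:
A(o, x) = 6 (A(o, x) = 3 - 1*(-3) = 3 + 3 = 6)
C = -15 (C = -16 + 1 = -15)
X(H, u) = 16/3 + u (X(H, u) = (5 - 2/(-6)) + u = (5 - 2*(-⅙)) + u = (5 + ⅓) + u = 16/3 + u)
X(A(t, 5), C)² = (16/3 - 15)² = (-29/3)² = 841/9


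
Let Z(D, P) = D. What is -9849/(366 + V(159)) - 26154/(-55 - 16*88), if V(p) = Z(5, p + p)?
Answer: -672279/77539 ≈ -8.6702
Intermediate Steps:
V(p) = 5
-9849/(366 + V(159)) - 26154/(-55 - 16*88) = -9849/(366 + 5) - 26154/(-55 - 16*88) = -9849/371 - 26154/(-55 - 1408) = -9849*1/371 - 26154/(-1463) = -1407/53 - 26154*(-1/1463) = -1407/53 + 26154/1463 = -672279/77539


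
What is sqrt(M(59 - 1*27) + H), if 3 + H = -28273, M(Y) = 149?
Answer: I*sqrt(28127) ≈ 167.71*I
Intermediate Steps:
H = -28276 (H = -3 - 28273 = -28276)
sqrt(M(59 - 1*27) + H) = sqrt(149 - 28276) = sqrt(-28127) = I*sqrt(28127)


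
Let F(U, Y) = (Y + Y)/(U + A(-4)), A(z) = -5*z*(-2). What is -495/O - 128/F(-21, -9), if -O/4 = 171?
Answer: -296209/684 ≈ -433.05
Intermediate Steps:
O = -684 (O = -4*171 = -684)
A(z) = 10*z
F(U, Y) = 2*Y/(-40 + U) (F(U, Y) = (Y + Y)/(U + 10*(-4)) = (2*Y)/(U - 40) = (2*Y)/(-40 + U) = 2*Y/(-40 + U))
-495/O - 128/F(-21, -9) = -495/(-684) - 128/(2*(-9)/(-40 - 21)) = -495*(-1/684) - 128/(2*(-9)/(-61)) = 55/76 - 128/(2*(-9)*(-1/61)) = 55/76 - 128/18/61 = 55/76 - 128*61/18 = 55/76 - 3904/9 = -296209/684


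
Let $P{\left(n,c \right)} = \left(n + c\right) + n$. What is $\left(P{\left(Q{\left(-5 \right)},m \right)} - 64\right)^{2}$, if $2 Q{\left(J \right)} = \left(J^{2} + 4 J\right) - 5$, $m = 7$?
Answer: $3249$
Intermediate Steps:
$Q{\left(J \right)} = - \frac{5}{2} + \frac{J^{2}}{2} + 2 J$ ($Q{\left(J \right)} = \frac{\left(J^{2} + 4 J\right) - 5}{2} = \frac{-5 + J^{2} + 4 J}{2} = - \frac{5}{2} + \frac{J^{2}}{2} + 2 J$)
$P{\left(n,c \right)} = c + 2 n$ ($P{\left(n,c \right)} = \left(c + n\right) + n = c + 2 n$)
$\left(P{\left(Q{\left(-5 \right)},m \right)} - 64\right)^{2} = \left(\left(7 + 2 \left(- \frac{5}{2} + \frac{\left(-5\right)^{2}}{2} + 2 \left(-5\right)\right)\right) - 64\right)^{2} = \left(\left(7 + 2 \left(- \frac{5}{2} + \frac{1}{2} \cdot 25 - 10\right)\right) - 64\right)^{2} = \left(\left(7 + 2 \left(- \frac{5}{2} + \frac{25}{2} - 10\right)\right) - 64\right)^{2} = \left(\left(7 + 2 \cdot 0\right) - 64\right)^{2} = \left(\left(7 + 0\right) - 64\right)^{2} = \left(7 - 64\right)^{2} = \left(-57\right)^{2} = 3249$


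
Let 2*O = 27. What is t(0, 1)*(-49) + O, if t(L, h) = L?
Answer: 27/2 ≈ 13.500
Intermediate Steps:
O = 27/2 (O = (1/2)*27 = 27/2 ≈ 13.500)
t(0, 1)*(-49) + O = 0*(-49) + 27/2 = 0 + 27/2 = 27/2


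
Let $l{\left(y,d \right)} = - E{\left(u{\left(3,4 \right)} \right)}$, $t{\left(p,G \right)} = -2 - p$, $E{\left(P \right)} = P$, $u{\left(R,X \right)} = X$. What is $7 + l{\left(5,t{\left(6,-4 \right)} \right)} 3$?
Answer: $-5$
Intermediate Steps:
$l{\left(y,d \right)} = -4$ ($l{\left(y,d \right)} = \left(-1\right) 4 = -4$)
$7 + l{\left(5,t{\left(6,-4 \right)} \right)} 3 = 7 - 12 = -5$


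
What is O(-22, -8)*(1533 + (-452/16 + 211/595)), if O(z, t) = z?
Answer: -39403639/1190 ≈ -33112.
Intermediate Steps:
O(-22, -8)*(1533 + (-452/16 + 211/595)) = -22*(1533 + (-452/16 + 211/595)) = -22*(1533 + (-452*1/16 + 211*(1/595))) = -22*(1533 + (-113/4 + 211/595)) = -22*(1533 - 66391/2380) = -22*3582149/2380 = -39403639/1190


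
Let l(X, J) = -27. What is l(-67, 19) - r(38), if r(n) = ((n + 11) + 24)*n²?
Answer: -105439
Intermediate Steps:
r(n) = n²*(35 + n) (r(n) = ((11 + n) + 24)*n² = (35 + n)*n² = n²*(35 + n))
l(-67, 19) - r(38) = -27 - 38²*(35 + 38) = -27 - 1444*73 = -27 - 1*105412 = -27 - 105412 = -105439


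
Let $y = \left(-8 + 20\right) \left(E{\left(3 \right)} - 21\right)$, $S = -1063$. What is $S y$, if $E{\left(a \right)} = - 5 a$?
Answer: $459216$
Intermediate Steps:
$y = -432$ ($y = \left(-8 + 20\right) \left(\left(-5\right) 3 - 21\right) = 12 \left(-15 - 21\right) = 12 \left(-36\right) = -432$)
$S y = \left(-1063\right) \left(-432\right) = 459216$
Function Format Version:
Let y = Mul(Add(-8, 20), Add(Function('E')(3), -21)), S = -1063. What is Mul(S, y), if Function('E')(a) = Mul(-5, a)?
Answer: 459216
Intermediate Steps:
y = -432 (y = Mul(Add(-8, 20), Add(Mul(-5, 3), -21)) = Mul(12, Add(-15, -21)) = Mul(12, -36) = -432)
Mul(S, y) = Mul(-1063, -432) = 459216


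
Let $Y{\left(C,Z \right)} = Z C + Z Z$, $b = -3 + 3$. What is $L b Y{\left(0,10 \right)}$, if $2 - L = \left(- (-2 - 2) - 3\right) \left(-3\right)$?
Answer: $0$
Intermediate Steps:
$b = 0$
$L = 5$ ($L = 2 - \left(- (-2 - 2) - 3\right) \left(-3\right) = 2 - \left(\left(-1\right) \left(-4\right) - 3\right) \left(-3\right) = 2 - \left(4 - 3\right) \left(-3\right) = 2 - 1 \left(-3\right) = 2 - -3 = 2 + 3 = 5$)
$Y{\left(C,Z \right)} = Z^{2} + C Z$ ($Y{\left(C,Z \right)} = C Z + Z^{2} = Z^{2} + C Z$)
$L b Y{\left(0,10 \right)} = 5 \cdot 0 \cdot 10 \left(0 + 10\right) = 0 \cdot 10 \cdot 10 = 0 \cdot 100 = 0$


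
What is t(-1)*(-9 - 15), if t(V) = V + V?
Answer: 48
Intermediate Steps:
t(V) = 2*V
t(-1)*(-9 - 15) = (2*(-1))*(-9 - 15) = -2*(-24) = 48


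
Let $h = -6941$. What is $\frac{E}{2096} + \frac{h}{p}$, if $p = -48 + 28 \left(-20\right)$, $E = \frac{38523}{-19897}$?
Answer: $\frac{18090301213}{1584756256} \approx 11.415$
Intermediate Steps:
$E = - \frac{38523}{19897}$ ($E = 38523 \left(- \frac{1}{19897}\right) = - \frac{38523}{19897} \approx -1.9361$)
$p = -608$ ($p = -48 - 560 = -608$)
$\frac{E}{2096} + \frac{h}{p} = - \frac{38523}{19897 \cdot 2096} - \frac{6941}{-608} = \left(- \frac{38523}{19897}\right) \frac{1}{2096} - - \frac{6941}{608} = - \frac{38523}{41704112} + \frac{6941}{608} = \frac{18090301213}{1584756256}$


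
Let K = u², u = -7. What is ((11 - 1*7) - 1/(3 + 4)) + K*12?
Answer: 4143/7 ≈ 591.86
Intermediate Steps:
K = 49 (K = (-7)² = 49)
((11 - 1*7) - 1/(3 + 4)) + K*12 = ((11 - 1*7) - 1/(3 + 4)) + 49*12 = ((11 - 7) - 1/7) + 588 = (4 - 1*⅐) + 588 = (4 - ⅐) + 588 = 27/7 + 588 = 4143/7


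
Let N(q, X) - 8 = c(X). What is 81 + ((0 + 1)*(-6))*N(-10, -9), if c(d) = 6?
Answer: -3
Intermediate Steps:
N(q, X) = 14 (N(q, X) = 8 + 6 = 14)
81 + ((0 + 1)*(-6))*N(-10, -9) = 81 + ((0 + 1)*(-6))*14 = 81 + (1*(-6))*14 = 81 - 6*14 = 81 - 84 = -3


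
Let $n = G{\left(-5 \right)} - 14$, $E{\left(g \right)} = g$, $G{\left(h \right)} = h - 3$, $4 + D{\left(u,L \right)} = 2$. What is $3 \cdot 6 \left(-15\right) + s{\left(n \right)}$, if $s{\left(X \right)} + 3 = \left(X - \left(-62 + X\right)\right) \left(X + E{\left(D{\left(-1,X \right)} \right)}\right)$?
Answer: $-1761$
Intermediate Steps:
$D{\left(u,L \right)} = -2$ ($D{\left(u,L \right)} = -4 + 2 = -2$)
$G{\left(h \right)} = -3 + h$ ($G{\left(h \right)} = h - 3 = -3 + h$)
$n = -22$ ($n = \left(-3 - 5\right) - 14 = -8 - 14 = -22$)
$s{\left(X \right)} = -127 + 62 X$ ($s{\left(X \right)} = -3 + \left(X - \left(-62 + X\right)\right) \left(X - 2\right) = -3 + 62 \left(-2 + X\right) = -3 + \left(-124 + 62 X\right) = -127 + 62 X$)
$3 \cdot 6 \left(-15\right) + s{\left(n \right)} = 3 \cdot 6 \left(-15\right) + \left(-127 + 62 \left(-22\right)\right) = 18 \left(-15\right) - 1491 = -270 - 1491 = -1761$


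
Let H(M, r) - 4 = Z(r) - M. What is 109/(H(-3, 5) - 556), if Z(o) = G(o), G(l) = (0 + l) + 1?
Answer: -109/543 ≈ -0.20074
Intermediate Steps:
G(l) = 1 + l (G(l) = l + 1 = 1 + l)
Z(o) = 1 + o
H(M, r) = 5 + r - M (H(M, r) = 4 + ((1 + r) - M) = 4 + (1 + r - M) = 5 + r - M)
109/(H(-3, 5) - 556) = 109/((5 + 5 - 1*(-3)) - 556) = 109/((5 + 5 + 3) - 556) = 109/(13 - 556) = 109/(-543) = -1/543*109 = -109/543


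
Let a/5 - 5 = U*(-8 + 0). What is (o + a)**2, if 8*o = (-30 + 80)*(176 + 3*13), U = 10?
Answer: 15015625/16 ≈ 9.3848e+5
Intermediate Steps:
a = -375 (a = 25 + 5*(10*(-8 + 0)) = 25 + 5*(10*(-8)) = 25 + 5*(-80) = 25 - 400 = -375)
o = 5375/4 (o = ((-30 + 80)*(176 + 3*13))/8 = (50*(176 + 39))/8 = (50*215)/8 = (1/8)*10750 = 5375/4 ≈ 1343.8)
(o + a)**2 = (5375/4 - 375)**2 = (3875/4)**2 = 15015625/16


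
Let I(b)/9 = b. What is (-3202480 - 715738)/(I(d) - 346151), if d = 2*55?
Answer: 3918218/345161 ≈ 11.352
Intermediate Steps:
d = 110
I(b) = 9*b
(-3202480 - 715738)/(I(d) - 346151) = (-3202480 - 715738)/(9*110 - 346151) = -3918218/(990 - 346151) = -3918218/(-345161) = -3918218*(-1/345161) = 3918218/345161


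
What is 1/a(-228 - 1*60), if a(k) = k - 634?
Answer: -1/922 ≈ -0.0010846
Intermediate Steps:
a(k) = -634 + k
1/a(-228 - 1*60) = 1/(-634 + (-228 - 1*60)) = 1/(-634 + (-228 - 60)) = 1/(-634 - 288) = 1/(-922) = -1/922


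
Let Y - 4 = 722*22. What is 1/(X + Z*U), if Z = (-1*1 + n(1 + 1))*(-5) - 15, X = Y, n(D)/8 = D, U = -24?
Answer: 1/18048 ≈ 5.5408e-5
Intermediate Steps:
n(D) = 8*D
Y = 15888 (Y = 4 + 722*22 = 4 + 15884 = 15888)
X = 15888
Z = -90 (Z = (-1*1 + 8*(1 + 1))*(-5) - 15 = (-1 + 8*2)*(-5) - 15 = (-1 + 16)*(-5) - 15 = 15*(-5) - 15 = -75 - 15 = -90)
1/(X + Z*U) = 1/(15888 - 90*(-24)) = 1/(15888 + 2160) = 1/18048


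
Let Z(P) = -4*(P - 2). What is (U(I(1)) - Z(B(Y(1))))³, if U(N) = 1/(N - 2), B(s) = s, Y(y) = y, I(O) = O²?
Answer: -125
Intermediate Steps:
U(N) = 1/(-2 + N)
Z(P) = 8 - 4*P (Z(P) = -4*(-2 + P) = 8 - 4*P)
(U(I(1)) - Z(B(Y(1))))³ = (1/(-2 + 1²) - (8 - 4*1))³ = (1/(-2 + 1) - (8 - 4))³ = (1/(-1) - 1*4)³ = (-1 - 4)³ = (-5)³ = -125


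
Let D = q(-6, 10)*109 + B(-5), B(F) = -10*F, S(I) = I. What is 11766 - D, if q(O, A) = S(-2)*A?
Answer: 13896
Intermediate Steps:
q(O, A) = -2*A
D = -2130 (D = -2*10*109 - 10*(-5) = -20*109 + 50 = -2180 + 50 = -2130)
11766 - D = 11766 - 1*(-2130) = 11766 + 2130 = 13896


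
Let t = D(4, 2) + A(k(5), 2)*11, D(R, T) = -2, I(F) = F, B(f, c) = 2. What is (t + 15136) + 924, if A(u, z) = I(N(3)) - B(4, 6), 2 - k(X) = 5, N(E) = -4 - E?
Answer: 15959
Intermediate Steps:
k(X) = -3 (k(X) = 2 - 1*5 = 2 - 5 = -3)
A(u, z) = -9 (A(u, z) = (-4 - 1*3) - 1*2 = (-4 - 3) - 2 = -7 - 2 = -9)
t = -101 (t = -2 - 9*11 = -2 - 99 = -101)
(t + 15136) + 924 = (-101 + 15136) + 924 = 15035 + 924 = 15959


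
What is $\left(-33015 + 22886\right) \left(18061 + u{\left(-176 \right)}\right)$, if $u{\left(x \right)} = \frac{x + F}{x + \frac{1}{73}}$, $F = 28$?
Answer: $- \frac{2350337930759}{12847} \approx -1.8295 \cdot 10^{8}$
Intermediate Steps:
$u{\left(x \right)} = \frac{28 + x}{\frac{1}{73} + x}$ ($u{\left(x \right)} = \frac{x + 28}{x + \frac{1}{73}} = \frac{28 + x}{x + \frac{1}{73}} = \frac{28 + x}{\frac{1}{73} + x}$)
$\left(-33015 + 22886\right) \left(18061 + u{\left(-176 \right)}\right) = \left(-33015 + 22886\right) \left(18061 + \frac{73 \left(28 - 176\right)}{1 + 73 \left(-176\right)}\right) = - 10129 \left(18061 + 73 \frac{1}{1 - 12848} \left(-148\right)\right) = - 10129 \left(18061 + 73 \frac{1}{-12847} \left(-148\right)\right) = - 10129 \left(18061 + 73 \left(- \frac{1}{12847}\right) \left(-148\right)\right) = - 10129 \left(18061 + \frac{10804}{12847}\right) = \left(-10129\right) \frac{232040471}{12847} = - \frac{2350337930759}{12847}$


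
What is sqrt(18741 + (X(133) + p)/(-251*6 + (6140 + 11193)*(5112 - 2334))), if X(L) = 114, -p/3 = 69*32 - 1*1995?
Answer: sqrt(75431903463773259)/2006232 ≈ 136.90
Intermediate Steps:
p = -639 (p = -3*(69*32 - 1*1995) = -3*(2208 - 1995) = -3*213 = -639)
sqrt(18741 + (X(133) + p)/(-251*6 + (6140 + 11193)*(5112 - 2334))) = sqrt(18741 + (114 - 639)/(-251*6 + (6140 + 11193)*(5112 - 2334))) = sqrt(18741 - 525/(-1506 + 17333*2778)) = sqrt(18741 - 525/(-1506 + 48151074)) = sqrt(18741 - 525/48149568) = sqrt(18741 - 525*1/48149568) = sqrt(18741 - 175/16049856) = sqrt(300790351121/16049856) = sqrt(75431903463773259)/2006232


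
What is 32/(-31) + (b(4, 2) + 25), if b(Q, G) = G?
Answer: 805/31 ≈ 25.968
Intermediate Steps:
32/(-31) + (b(4, 2) + 25) = 32/(-31) + (2 + 25) = 32*(-1/31) + 27 = -32/31 + 27 = 805/31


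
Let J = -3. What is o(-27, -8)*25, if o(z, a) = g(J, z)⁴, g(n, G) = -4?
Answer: 6400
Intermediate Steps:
o(z, a) = 256 (o(z, a) = (-4)⁴ = 256)
o(-27, -8)*25 = 256*25 = 6400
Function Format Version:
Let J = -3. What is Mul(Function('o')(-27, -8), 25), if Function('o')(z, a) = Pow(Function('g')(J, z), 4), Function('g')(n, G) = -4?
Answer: 6400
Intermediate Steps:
Function('o')(z, a) = 256 (Function('o')(z, a) = Pow(-4, 4) = 256)
Mul(Function('o')(-27, -8), 25) = Mul(256, 25) = 6400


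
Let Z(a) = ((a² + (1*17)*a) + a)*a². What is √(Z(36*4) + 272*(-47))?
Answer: 4*√30232289 ≈ 21994.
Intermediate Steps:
Z(a) = a²*(a² + 18*a) (Z(a) = ((a² + 17*a) + a)*a² = (a² + 18*a)*a² = a²*(a² + 18*a))
√(Z(36*4) + 272*(-47)) = √((36*4)³*(18 + 36*4) + 272*(-47)) = √(144³*(18 + 144) - 12784) = √(2985984*162 - 12784) = √(483729408 - 12784) = √483716624 = 4*√30232289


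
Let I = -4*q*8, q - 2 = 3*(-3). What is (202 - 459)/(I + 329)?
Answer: -257/553 ≈ -0.46474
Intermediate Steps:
q = -7 (q = 2 + 3*(-3) = 2 - 9 = -7)
I = 224 (I = -4*(-7)*8 = 28*8 = 224)
(202 - 459)/(I + 329) = (202 - 459)/(224 + 329) = -257/553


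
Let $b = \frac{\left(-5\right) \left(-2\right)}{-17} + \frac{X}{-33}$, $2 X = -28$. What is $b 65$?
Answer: $- \frac{5980}{561} \approx -10.66$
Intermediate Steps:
$X = -14$ ($X = \frac{1}{2} \left(-28\right) = -14$)
$b = - \frac{92}{561}$ ($b = \frac{\left(-5\right) \left(-2\right)}{-17} - \frac{14}{-33} = 10 \left(- \frac{1}{17}\right) - - \frac{14}{33} = - \frac{10}{17} + \frac{14}{33} = - \frac{92}{561} \approx -0.16399$)
$b 65 = \left(- \frac{92}{561}\right) 65 = - \frac{5980}{561}$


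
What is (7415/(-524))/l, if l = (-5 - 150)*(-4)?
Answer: -1483/64976 ≈ -0.022824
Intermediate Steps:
l = 620 (l = -155*(-4) = 620)
(7415/(-524))/l = (7415/(-524))/620 = (7415*(-1/524))*(1/620) = -7415/524*1/620 = -1483/64976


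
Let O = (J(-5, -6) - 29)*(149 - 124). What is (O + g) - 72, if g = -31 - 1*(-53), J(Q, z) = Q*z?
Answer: -25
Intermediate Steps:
g = 22 (g = -31 + 53 = 22)
O = 25 (O = (-5*(-6) - 29)*(149 - 124) = (30 - 29)*25 = 1*25 = 25)
(O + g) - 72 = (25 + 22) - 72 = 47 - 72 = -25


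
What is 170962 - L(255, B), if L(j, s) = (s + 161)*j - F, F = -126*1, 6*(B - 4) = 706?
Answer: 98756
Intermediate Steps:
B = 365/3 (B = 4 + (⅙)*706 = 4 + 353/3 = 365/3 ≈ 121.67)
F = -126
L(j, s) = 126 + j*(161 + s) (L(j, s) = (s + 161)*j - 1*(-126) = (161 + s)*j + 126 = j*(161 + s) + 126 = 126 + j*(161 + s))
170962 - L(255, B) = 170962 - (126 + 161*255 + 255*(365/3)) = 170962 - (126 + 41055 + 31025) = 170962 - 1*72206 = 170962 - 72206 = 98756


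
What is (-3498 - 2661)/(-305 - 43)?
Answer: 2053/116 ≈ 17.698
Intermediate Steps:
(-3498 - 2661)/(-305 - 43) = -6159/(-348) = -6159*(-1/348) = 2053/116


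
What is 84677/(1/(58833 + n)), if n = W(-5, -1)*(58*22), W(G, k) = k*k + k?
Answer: 4981801941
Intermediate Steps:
W(G, k) = k + k**2 (W(G, k) = k**2 + k = k + k**2)
n = 0 (n = (-(1 - 1))*(58*22) = -1*0*1276 = 0*1276 = 0)
84677/(1/(58833 + n)) = 84677/(1/(58833 + 0)) = 84677/(1/58833) = 84677*58833 = 4981801941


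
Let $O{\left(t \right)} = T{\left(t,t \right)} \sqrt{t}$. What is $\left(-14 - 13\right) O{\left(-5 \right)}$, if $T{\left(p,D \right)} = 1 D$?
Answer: $135 i \sqrt{5} \approx 301.87 i$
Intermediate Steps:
$T{\left(p,D \right)} = D$
$O{\left(t \right)} = t^{\frac{3}{2}}$ ($O{\left(t \right)} = t \sqrt{t} = t^{\frac{3}{2}}$)
$\left(-14 - 13\right) O{\left(-5 \right)} = \left(-14 - 13\right) \left(-5\right)^{\frac{3}{2}} = - 27 \left(- 5 i \sqrt{5}\right) = 135 i \sqrt{5}$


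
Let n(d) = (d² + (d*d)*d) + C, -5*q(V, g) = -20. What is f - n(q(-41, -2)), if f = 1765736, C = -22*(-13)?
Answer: 1765370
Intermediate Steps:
q(V, g) = 4 (q(V, g) = -⅕*(-20) = 4)
C = 286
n(d) = 286 + d² + d³ (n(d) = (d² + (d*d)*d) + 286 = (d² + d²*d) + 286 = (d² + d³) + 286 = 286 + d² + d³)
f - n(q(-41, -2)) = 1765736 - (286 + 4² + 4³) = 1765736 - (286 + 16 + 64) = 1765736 - 1*366 = 1765736 - 366 = 1765370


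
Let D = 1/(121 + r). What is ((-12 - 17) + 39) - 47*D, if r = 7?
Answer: 1233/128 ≈ 9.6328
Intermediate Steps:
D = 1/128 (D = 1/(121 + 7) = 1/128 ≈ 0.0078125)
((-12 - 17) + 39) - 47*D = ((-12 - 17) + 39) - 47*1/128 = (-29 + 39) - 47/128 = 10 - 47/128 = 1233/128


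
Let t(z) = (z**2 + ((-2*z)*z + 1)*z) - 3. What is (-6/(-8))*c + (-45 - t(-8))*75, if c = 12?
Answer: -84141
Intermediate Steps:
t(z) = -3 + z**2 + z*(1 - 2*z**2) (t(z) = (z**2 + (-2*z**2 + 1)*z) - 3 = (z**2 + (1 - 2*z**2)*z) - 3 = (z**2 + z*(1 - 2*z**2)) - 3 = -3 + z**2 + z*(1 - 2*z**2))
(-6/(-8))*c + (-45 - t(-8))*75 = -6/(-8)*12 + (-45 - (-3 - 8 + (-8)**2 - 2*(-8)**3))*75 = -6*(-1/8)*12 + (-45 - (-3 - 8 + 64 - 2*(-512)))*75 = (3/4)*12 + (-45 - (-3 - 8 + 64 + 1024))*75 = 9 + (-45 - 1*1077)*75 = 9 + (-45 - 1077)*75 = 9 - 1122*75 = 9 - 84150 = -84141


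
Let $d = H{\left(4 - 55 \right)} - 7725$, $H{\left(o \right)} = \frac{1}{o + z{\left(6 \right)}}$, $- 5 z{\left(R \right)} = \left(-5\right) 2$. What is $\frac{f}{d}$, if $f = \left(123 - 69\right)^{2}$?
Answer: $- \frac{71442}{189263} \approx -0.37747$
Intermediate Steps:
$z{\left(R \right)} = 2$ ($z{\left(R \right)} = - \frac{\left(-5\right) 2}{5} = \left(- \frac{1}{5}\right) \left(-10\right) = 2$)
$H{\left(o \right)} = \frac{1}{2 + o}$ ($H{\left(o \right)} = \frac{1}{o + 2} = \frac{1}{2 + o}$)
$f = 2916$ ($f = 54^{2} = 2916$)
$d = - \frac{378526}{49}$ ($d = \frac{1}{2 + \left(4 - 55\right)} - 7725 = \frac{1}{2 - 51} - 7725 = \frac{1}{-49} - 7725 = - \frac{1}{49} - 7725 = - \frac{378526}{49} \approx -7725.0$)
$\frac{f}{d} = \frac{2916}{- \frac{378526}{49}} = 2916 \left(- \frac{49}{378526}\right) = - \frac{71442}{189263}$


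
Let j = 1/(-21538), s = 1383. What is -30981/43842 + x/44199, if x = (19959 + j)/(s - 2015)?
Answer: -3109696317190471/4396165177309488 ≈ -0.70737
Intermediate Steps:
j = -1/21538 ≈ -4.6430e-5
x = -429876941/13612016 (x = (19959 - 1/21538)/(1383 - 2015) = (429876941/21538)/(-632) = (429876941/21538)*(-1/632) = -429876941/13612016 ≈ -31.581)
-30981/43842 + x/44199 = -30981/43842 - 429876941/13612016/44199 = -30981*1/43842 - 429876941/13612016*1/44199 = -10327/14614 - 429876941/601637495184 = -3109696317190471/4396165177309488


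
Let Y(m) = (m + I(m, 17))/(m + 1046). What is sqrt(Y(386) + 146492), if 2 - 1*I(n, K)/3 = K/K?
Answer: sqrt(75100142014)/716 ≈ 382.74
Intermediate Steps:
I(n, K) = 3 (I(n, K) = 6 - 3*K/K = 6 - 3*1 = 6 - 3 = 3)
Y(m) = (3 + m)/(1046 + m) (Y(m) = (m + 3)/(m + 1046) = (3 + m)/(1046 + m))
sqrt(Y(386) + 146492) = sqrt((3 + 386)/(1046 + 386) + 146492) = sqrt(389/1432 + 146492) = sqrt(209776933/1432) = sqrt(75100142014)/716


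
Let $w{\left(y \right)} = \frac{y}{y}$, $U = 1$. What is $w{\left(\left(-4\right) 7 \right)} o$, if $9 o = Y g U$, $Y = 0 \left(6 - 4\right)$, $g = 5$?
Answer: $0$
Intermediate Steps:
$Y = 0$ ($Y = 0 \cdot 2 = 0$)
$o = 0$ ($o = \frac{0 \cdot 5 \cdot 1}{9} = \frac{0 \cdot 1}{9} = \frac{1}{9} \cdot 0 = 0$)
$w{\left(y \right)} = 1$
$w{\left(\left(-4\right) 7 \right)} o = 1 \cdot 0 = 0$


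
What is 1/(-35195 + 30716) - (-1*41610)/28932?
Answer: 31057043/21597738 ≈ 1.4380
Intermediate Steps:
1/(-35195 + 30716) - (-1*41610)/28932 = 1/(-4479) - (-41610)/28932 = -1/4479 - 1*(-6935/4822) = -1/4479 + 6935/4822 = 31057043/21597738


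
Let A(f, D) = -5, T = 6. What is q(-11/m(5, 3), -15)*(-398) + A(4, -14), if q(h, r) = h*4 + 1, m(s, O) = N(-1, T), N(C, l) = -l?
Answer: -9965/3 ≈ -3321.7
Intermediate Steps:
m(s, O) = -6 (m(s, O) = -1*6 = -6)
q(h, r) = 1 + 4*h (q(h, r) = 4*h + 1 = 1 + 4*h)
q(-11/m(5, 3), -15)*(-398) + A(4, -14) = (1 + 4*(-11/(-6)))*(-398) - 5 = (1 + 4*(-11*(-⅙)))*(-398) - 5 = (1 + 4*(11/6))*(-398) - 5 = (1 + 22/3)*(-398) - 5 = (25/3)*(-398) - 5 = -9950/3 - 5 = -9965/3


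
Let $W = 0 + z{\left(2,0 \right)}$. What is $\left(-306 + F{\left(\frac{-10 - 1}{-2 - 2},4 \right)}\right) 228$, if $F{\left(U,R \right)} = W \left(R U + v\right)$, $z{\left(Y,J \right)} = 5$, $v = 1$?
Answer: $-56088$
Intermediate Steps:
$W = 5$ ($W = 0 + 5 = 5$)
$F{\left(U,R \right)} = 5 + 5 R U$ ($F{\left(U,R \right)} = 5 \left(R U + 1\right) = 5 \left(1 + R U\right) = 5 + 5 R U$)
$\left(-306 + F{\left(\frac{-10 - 1}{-2 - 2},4 \right)}\right) 228 = \left(-306 + \left(5 + 5 \cdot 4 \frac{-10 - 1}{-2 - 2}\right)\right) 228 = \left(-306 + \left(5 + 5 \cdot 4 \left(- \frac{11}{-4}\right)\right)\right) 228 = \left(-306 + \left(5 + 5 \cdot 4 \left(\left(-11\right) \left(- \frac{1}{4}\right)\right)\right)\right) 228 = \left(-306 + \left(5 + 5 \cdot 4 \cdot \frac{11}{4}\right)\right) 228 = \left(-306 + \left(5 + 55\right)\right) 228 = \left(-306 + 60\right) 228 = \left(-246\right) 228 = -56088$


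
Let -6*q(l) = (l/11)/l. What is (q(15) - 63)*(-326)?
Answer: 677917/33 ≈ 20543.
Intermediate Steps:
q(l) = -1/66 (q(l) = -l/11/(6*l) = -⅙*1/11 = -1/66)
(q(15) - 63)*(-326) = (-1/66 - 63)*(-326) = -4159/66*(-326) = 677917/33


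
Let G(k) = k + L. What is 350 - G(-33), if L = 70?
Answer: 313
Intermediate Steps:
G(k) = 70 + k (G(k) = k + 70 = 70 + k)
350 - G(-33) = 350 - (70 - 33) = 350 - 1*37 = 350 - 37 = 313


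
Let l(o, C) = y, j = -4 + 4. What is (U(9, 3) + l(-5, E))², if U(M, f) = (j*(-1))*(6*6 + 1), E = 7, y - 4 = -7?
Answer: 9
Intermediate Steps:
y = -3 (y = 4 - 7 = -3)
j = 0
U(M, f) = 0 (U(M, f) = (0*(-1))*(6*6 + 1) = 0*(36 + 1) = 0*37 = 0)
l(o, C) = -3
(U(9, 3) + l(-5, E))² = (0 - 3)² = (-3)² = 9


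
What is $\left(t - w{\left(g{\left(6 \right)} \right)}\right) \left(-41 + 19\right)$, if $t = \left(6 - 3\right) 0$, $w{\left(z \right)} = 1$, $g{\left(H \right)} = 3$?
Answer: $22$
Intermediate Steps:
$t = 0$ ($t = 3 \cdot 0 = 0$)
$\left(t - w{\left(g{\left(6 \right)} \right)}\right) \left(-41 + 19\right) = \left(0 - 1\right) \left(-41 + 19\right) = \left(0 - 1\right) \left(-22\right) = \left(-1\right) \left(-22\right) = 22$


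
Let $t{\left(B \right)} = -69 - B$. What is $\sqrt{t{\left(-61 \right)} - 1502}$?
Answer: $i \sqrt{1510} \approx 38.859 i$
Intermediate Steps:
$\sqrt{t{\left(-61 \right)} - 1502} = \sqrt{\left(-69 - -61\right) - 1502} = \sqrt{\left(-69 + 61\right) + \left(-10303 + 8801\right)} = \sqrt{-8 - 1502} = \sqrt{-1510} = i \sqrt{1510}$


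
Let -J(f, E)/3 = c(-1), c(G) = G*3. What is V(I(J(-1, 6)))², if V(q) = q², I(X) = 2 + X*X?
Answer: 47458321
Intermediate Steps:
c(G) = 3*G
J(f, E) = 9 (J(f, E) = -9*(-1) = -3*(-3) = 9)
I(X) = 2 + X²
V(I(J(-1, 6)))² = ((2 + 9²)²)² = ((2 + 81)²)² = (83²)² = 6889² = 47458321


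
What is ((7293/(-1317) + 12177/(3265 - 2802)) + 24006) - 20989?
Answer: 617446519/203257 ≈ 3037.8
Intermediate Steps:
((7293/(-1317) + 12177/(3265 - 2802)) + 24006) - 20989 = ((7293*(-1/1317) + 12177/463) + 24006) - 20989 = ((-2431/439 + 12177*(1/463)) + 24006) - 20989 = ((-2431/439 + 12177/463) + 24006) - 20989 = (4220150/203257 + 24006) - 20989 = 4883607692/203257 - 20989 = 617446519/203257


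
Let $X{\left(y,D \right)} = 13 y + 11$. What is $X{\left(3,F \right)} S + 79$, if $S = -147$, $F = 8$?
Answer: $-7271$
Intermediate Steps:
$X{\left(y,D \right)} = 11 + 13 y$
$X{\left(3,F \right)} S + 79 = \left(11 + 13 \cdot 3\right) \left(-147\right) + 79 = \left(11 + 39\right) \left(-147\right) + 79 = 50 \left(-147\right) + 79 = -7350 + 79 = -7271$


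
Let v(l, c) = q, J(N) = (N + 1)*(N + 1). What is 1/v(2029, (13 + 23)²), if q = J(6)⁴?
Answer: 1/5764801 ≈ 1.7347e-7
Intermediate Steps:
J(N) = (1 + N)² (J(N) = (1 + N)*(1 + N) = (1 + N)²)
q = 5764801 (q = ((1 + 6)²)⁴ = (7²)⁴ = 49⁴ = 5764801)
v(l, c) = 5764801
1/v(2029, (13 + 23)²) = 1/5764801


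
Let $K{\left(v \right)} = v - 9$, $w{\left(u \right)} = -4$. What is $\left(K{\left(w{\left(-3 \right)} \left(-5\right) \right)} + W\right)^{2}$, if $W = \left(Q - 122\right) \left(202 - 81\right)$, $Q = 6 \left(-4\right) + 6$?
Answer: $286591041$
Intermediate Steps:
$Q = -18$ ($Q = -24 + 6 = -18$)
$K{\left(v \right)} = -9 + v$ ($K{\left(v \right)} = v - 9 = -9 + v$)
$W = -16940$ ($W = \left(-18 - 122\right) \left(202 - 81\right) = \left(-140\right) 121 = -16940$)
$\left(K{\left(w{\left(-3 \right)} \left(-5\right) \right)} + W\right)^{2} = \left(\left(-9 - -20\right) - 16940\right)^{2} = \left(\left(-9 + 20\right) - 16940\right)^{2} = \left(11 - 16940\right)^{2} = \left(-16929\right)^{2} = 286591041$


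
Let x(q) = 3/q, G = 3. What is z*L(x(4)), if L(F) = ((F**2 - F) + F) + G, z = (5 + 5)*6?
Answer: 855/4 ≈ 213.75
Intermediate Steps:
z = 60 (z = 10*6 = 60)
L(F) = 3 + F**2 (L(F) = ((F**2 - F) + F) + 3 = F**2 + 3 = 3 + F**2)
z*L(x(4)) = 60*(3 + (3/4)**2) = 60*(3 + 9/16) = 60*(57/16) = 855/4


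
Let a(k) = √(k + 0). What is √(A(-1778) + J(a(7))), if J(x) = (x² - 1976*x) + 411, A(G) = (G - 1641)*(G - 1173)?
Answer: √(10089887 - 1976*√7) ≈ 3175.6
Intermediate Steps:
a(k) = √k
A(G) = (-1641 + G)*(-1173 + G)
J(x) = 411 + x² - 1976*x
√(A(-1778) + J(a(7))) = √((1924893 + (-1778)² - 2814*(-1778)) + (411 + (√7)² - 1976*√7)) = √((1924893 + 3161284 + 5003292) + (411 + 7 - 1976*√7)) = √(10089469 + (418 - 1976*√7)) = √(10089887 - 1976*√7)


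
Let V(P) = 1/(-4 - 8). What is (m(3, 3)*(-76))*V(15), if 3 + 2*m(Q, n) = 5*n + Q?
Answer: 95/2 ≈ 47.500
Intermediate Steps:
V(P) = -1/12 (V(P) = 1/(-12) = -1/12)
m(Q, n) = -3/2 + Q/2 + 5*n/2 (m(Q, n) = -3/2 + (5*n + Q)/2 = -3/2 + (Q + 5*n)/2 = -3/2 + (Q/2 + 5*n/2) = -3/2 + Q/2 + 5*n/2)
(m(3, 3)*(-76))*V(15) = ((-3/2 + (1/2)*3 + (5/2)*3)*(-76))*(-1/12) = ((-3/2 + 3/2 + 15/2)*(-76))*(-1/12) = ((15/2)*(-76))*(-1/12) = -570*(-1/12) = 95/2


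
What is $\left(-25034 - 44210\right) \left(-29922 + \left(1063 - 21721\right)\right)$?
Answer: $3502361520$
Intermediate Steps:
$\left(-25034 - 44210\right) \left(-29922 + \left(1063 - 21721\right)\right) = - 69244 \left(-29922 + \left(1063 - 21721\right)\right) = - 69244 \left(-29922 - 20658\right) = \left(-69244\right) \left(-50580\right) = 3502361520$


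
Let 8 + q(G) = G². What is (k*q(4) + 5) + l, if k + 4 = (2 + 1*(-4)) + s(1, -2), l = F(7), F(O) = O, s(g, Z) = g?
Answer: -28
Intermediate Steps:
q(G) = -8 + G²
l = 7
k = -5 (k = -4 + ((2 + 1*(-4)) + 1) = -4 + ((2 - 4) + 1) = -4 + (-2 + 1) = -4 - 1 = -5)
(k*q(4) + 5) + l = (-5*(-8 + 4²) + 5) + 7 = (-5*(-8 + 16) + 5) + 7 = (-5*8 + 5) + 7 = (-40 + 5) + 7 = -35 + 7 = -28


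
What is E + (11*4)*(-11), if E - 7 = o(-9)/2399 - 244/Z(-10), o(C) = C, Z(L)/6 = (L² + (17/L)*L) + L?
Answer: -367623250/770079 ≈ -477.38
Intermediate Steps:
Z(L) = 102 + 6*L + 6*L² (Z(L) = 6*((L² + (17/L)*L) + L) = 6*((L² + 17) + L) = 6*((17 + L²) + L) = 6*(17 + L + L²) = 102 + 6*L + 6*L²)
E = 5094986/770079 (E = 7 + (-9/2399 - 244/(102 + 6*(-10) + 6*(-10)²)) = 7 + (-9*1/2399 - 244/(102 - 60 + 6*100)) = 7 + (-9/2399 - 244/(102 - 60 + 600)) = 7 + (-9/2399 - 244/642) = 7 + (-9/2399 - 244*1/642) = 7 + (-9/2399 - 122/321) = 7 - 295567/770079 = 5094986/770079 ≈ 6.6162)
E + (11*4)*(-11) = 5094986/770079 + (11*4)*(-11) = 5094986/770079 + 44*(-11) = 5094986/770079 - 484 = -367623250/770079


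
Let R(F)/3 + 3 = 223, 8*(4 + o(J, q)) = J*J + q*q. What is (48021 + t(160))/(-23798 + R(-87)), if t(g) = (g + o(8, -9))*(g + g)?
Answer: -103741/23138 ≈ -4.4836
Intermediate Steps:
o(J, q) = -4 + J²/8 + q²/8 (o(J, q) = -4 + (J*J + q*q)/8 = -4 + (J² + q²)/8 = -4 + (J²/8 + q²/8) = -4 + J²/8 + q²/8)
R(F) = 660 (R(F) = -9 + 3*223 = -9 + 669 = 660)
t(g) = 2*g*(113/8 + g) (t(g) = (g + (-4 + (⅛)*8² + (⅛)*(-9)²))*(g + g) = (g + (-4 + (⅛)*64 + (⅛)*81))*(2*g) = (g + (-4 + 8 + 81/8))*(2*g) = (g + 113/8)*(2*g) = (113/8 + g)*(2*g) = 2*g*(113/8 + g))
(48021 + t(160))/(-23798 + R(-87)) = (48021 + (¼)*160*(113 + 8*160))/(-23798 + 660) = (48021 + (¼)*160*(113 + 1280))/(-23138) = (48021 + (¼)*160*1393)*(-1/23138) = (48021 + 55720)*(-1/23138) = 103741*(-1/23138) = -103741/23138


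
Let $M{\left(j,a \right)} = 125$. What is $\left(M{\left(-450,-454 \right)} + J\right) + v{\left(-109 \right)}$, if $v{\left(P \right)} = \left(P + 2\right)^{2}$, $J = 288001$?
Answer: $299575$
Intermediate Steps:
$v{\left(P \right)} = \left(2 + P\right)^{2}$
$\left(M{\left(-450,-454 \right)} + J\right) + v{\left(-109 \right)} = \left(125 + 288001\right) + \left(2 - 109\right)^{2} = 288126 + \left(-107\right)^{2} = 288126 + 11449 = 299575$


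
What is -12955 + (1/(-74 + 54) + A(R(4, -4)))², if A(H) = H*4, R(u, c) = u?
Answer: -5080239/400 ≈ -12701.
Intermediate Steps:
A(H) = 4*H
-12955 + (1/(-74 + 54) + A(R(4, -4)))² = -12955 + (1/(-74 + 54) + 4*4)² = -12955 + (1/(-20) + 16)² = -12955 + (-1/20 + 16)² = -12955 + (319/20)² = -12955 + 101761/400 = -5080239/400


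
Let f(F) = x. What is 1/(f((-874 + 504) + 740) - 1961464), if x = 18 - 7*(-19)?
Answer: -1/1961313 ≈ -5.0986e-7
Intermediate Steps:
x = 151 (x = 18 + 133 = 151)
f(F) = 151
1/(f((-874 + 504) + 740) - 1961464) = 1/(151 - 1961464) = 1/(-1961313) = -1/1961313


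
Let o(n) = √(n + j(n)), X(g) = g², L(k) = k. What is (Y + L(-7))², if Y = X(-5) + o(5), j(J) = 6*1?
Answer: (18 + √11)² ≈ 454.40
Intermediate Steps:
j(J) = 6
o(n) = √(6 + n) (o(n) = √(n + 6) = √(6 + n))
Y = 25 + √11 (Y = (-5)² + √(6 + 5) = 25 + √11 ≈ 28.317)
(Y + L(-7))² = ((25 + √11) - 7)² = (18 + √11)²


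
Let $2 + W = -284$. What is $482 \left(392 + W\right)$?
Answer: $51092$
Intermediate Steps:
$W = -286$ ($W = -2 - 284 = -286$)
$482 \left(392 + W\right) = 482 \left(392 - 286\right) = 482 \cdot 106 = 51092$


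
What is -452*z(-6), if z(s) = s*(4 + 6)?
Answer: 27120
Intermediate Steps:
z(s) = 10*s (z(s) = s*10 = 10*s)
-452*z(-6) = -4520*(-6) = -452*(-60) = 27120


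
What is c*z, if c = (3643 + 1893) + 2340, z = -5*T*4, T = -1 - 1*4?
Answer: 787600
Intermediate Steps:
T = -5 (T = -1 - 4 = -5)
z = 100 (z = -5*(-5)*4 = 25*4 = 100)
c = 7876 (c = 5536 + 2340 = 7876)
c*z = 7876*100 = 787600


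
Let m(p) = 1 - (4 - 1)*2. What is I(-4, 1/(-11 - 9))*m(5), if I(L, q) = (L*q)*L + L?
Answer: 24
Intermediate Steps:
I(L, q) = L + q*L² (I(L, q) = q*L² + L = L + q*L²)
m(p) = -5 (m(p) = 1 - 3*2 = 1 - 1*6 = 1 - 6 = -5)
I(-4, 1/(-11 - 9))*m(5) = -4*(1 - 4/(-11 - 9))*(-5) = -4*(1 - 4/(-20))*(-5) = -4*(1 - 4*(-1/20))*(-5) = -4*(1 + ⅕)*(-5) = -4*6/5*(-5) = -24/5*(-5) = 24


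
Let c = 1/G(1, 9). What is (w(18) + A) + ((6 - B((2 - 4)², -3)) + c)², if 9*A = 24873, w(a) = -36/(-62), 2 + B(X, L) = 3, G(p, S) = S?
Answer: 7006621/2511 ≈ 2790.4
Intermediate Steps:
B(X, L) = 1 (B(X, L) = -2 + 3 = 1)
w(a) = 18/31 (w(a) = -36*(-1/62) = 18/31)
A = 8291/3 (A = (⅑)*24873 = 8291/3 ≈ 2763.7)
c = ⅑ (c = 1/9 = ⅑ ≈ 0.11111)
(w(18) + A) + ((6 - B((2 - 4)², -3)) + c)² = (18/31 + 8291/3) + ((6 - 1*1) + ⅑)² = 257075/93 + ((6 - 1) + ⅑)² = 257075/93 + (5 + ⅑)² = 257075/93 + (46/9)² = 257075/93 + 2116/81 = 7006621/2511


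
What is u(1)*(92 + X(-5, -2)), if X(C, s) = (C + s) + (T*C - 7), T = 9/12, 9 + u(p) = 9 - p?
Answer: -297/4 ≈ -74.250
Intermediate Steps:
u(p) = -p (u(p) = -9 + (9 - p) = -p)
T = ¾ (T = 9*(1/12) = ¾ ≈ 0.75000)
X(C, s) = -7 + s + 7*C/4 (X(C, s) = (C + s) + (3*C/4 - 7) = (C + s) + (-7 + 3*C/4) = -7 + s + 7*C/4)
u(1)*(92 + X(-5, -2)) = (-1*1)*(92 + (-7 - 2 + (7/4)*(-5))) = -(92 + (-7 - 2 - 35/4)) = -(92 - 71/4) = -1*297/4 = -297/4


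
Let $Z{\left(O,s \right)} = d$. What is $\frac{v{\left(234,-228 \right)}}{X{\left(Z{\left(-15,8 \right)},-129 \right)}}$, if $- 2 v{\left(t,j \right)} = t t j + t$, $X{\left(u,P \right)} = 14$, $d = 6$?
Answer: $\frac{6242067}{14} \approx 4.4586 \cdot 10^{5}$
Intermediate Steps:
$Z{\left(O,s \right)} = 6$
$v{\left(t,j \right)} = - \frac{t}{2} - \frac{j t^{2}}{2}$ ($v{\left(t,j \right)} = - \frac{t t j + t}{2} = - \frac{t^{2} j + t}{2} = - \frac{j t^{2} + t}{2} = - \frac{t + j t^{2}}{2} = - \frac{t}{2} - \frac{j t^{2}}{2}$)
$\frac{v{\left(234,-228 \right)}}{X{\left(Z{\left(-15,8 \right)},-129 \right)}} = \frac{\left(- \frac{1}{2}\right) 234 \left(1 - 53352\right)}{14} = \left(- \frac{1}{2}\right) 234 \left(1 - 53352\right) \frac{1}{14} = \left(- \frac{1}{2}\right) 234 \left(-53351\right) \frac{1}{14} = 6242067 \cdot \frac{1}{14} = \frac{6242067}{14}$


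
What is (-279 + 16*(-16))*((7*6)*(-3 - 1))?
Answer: 89880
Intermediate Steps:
(-279 + 16*(-16))*((7*6)*(-3 - 1)) = (-279 - 256)*(42*(-4)) = -535*(-168) = 89880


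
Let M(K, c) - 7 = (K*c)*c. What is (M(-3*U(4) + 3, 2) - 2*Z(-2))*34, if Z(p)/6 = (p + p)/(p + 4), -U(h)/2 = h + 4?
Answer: 7990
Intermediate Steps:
U(h) = -8 - 2*h (U(h) = -2*(h + 4) = -2*(4 + h) = -8 - 2*h)
M(K, c) = 7 + K*c² (M(K, c) = 7 + (K*c)*c = 7 + K*c²)
Z(p) = 12*p/(4 + p) (Z(p) = 6*((p + p)/(p + 4)) = 6*((2*p)/(4 + p)) = 6*(2*p/(4 + p)) = 12*p/(4 + p))
(M(-3*U(4) + 3, 2) - 2*Z(-2))*34 = ((7 + (-3*(-8 - 2*4) + 3)*2²) - 24*(-2)/(4 - 2))*34 = ((7 + (-3*(-8 - 8) + 3)*4) - 24*(-2)/2)*34 = ((7 + (-3*(-16) + 3)*4) - 24*(-2)/2)*34 = ((7 + (48 + 3)*4) - 2*(-12))*34 = ((7 + 51*4) + 24)*34 = ((7 + 204) + 24)*34 = (211 + 24)*34 = 235*34 = 7990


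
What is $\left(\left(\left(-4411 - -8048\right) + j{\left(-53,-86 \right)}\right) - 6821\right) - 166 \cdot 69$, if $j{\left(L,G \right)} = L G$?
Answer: $-10080$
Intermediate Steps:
$j{\left(L,G \right)} = G L$
$\left(\left(\left(-4411 - -8048\right) + j{\left(-53,-86 \right)}\right) - 6821\right) - 166 \cdot 69 = \left(\left(\left(-4411 - -8048\right) - -4558\right) - 6821\right) - 166 \cdot 69 = \left(\left(\left(-4411 + 8048\right) + 4558\right) - 6821\right) - 11454 = \left(\left(3637 + 4558\right) - 6821\right) - 11454 = \left(8195 - 6821\right) - 11454 = 1374 - 11454 = -10080$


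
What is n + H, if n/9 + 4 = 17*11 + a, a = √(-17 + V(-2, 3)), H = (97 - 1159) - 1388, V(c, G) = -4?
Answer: -803 + 9*I*√21 ≈ -803.0 + 41.243*I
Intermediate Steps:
H = -2450 (H = -1062 - 1388 = -2450)
a = I*√21 (a = √(-17 - 4) = √(-21) = I*√21 ≈ 4.5826*I)
n = 1647 + 9*I*√21 (n = -36 + 9*(17*11 + I*√21) = -36 + 9*(187 + I*√21) = -36 + (1683 + 9*I*√21) = 1647 + 9*I*√21 ≈ 1647.0 + 41.243*I)
n + H = (1647 + 9*I*√21) - 2450 = -803 + 9*I*√21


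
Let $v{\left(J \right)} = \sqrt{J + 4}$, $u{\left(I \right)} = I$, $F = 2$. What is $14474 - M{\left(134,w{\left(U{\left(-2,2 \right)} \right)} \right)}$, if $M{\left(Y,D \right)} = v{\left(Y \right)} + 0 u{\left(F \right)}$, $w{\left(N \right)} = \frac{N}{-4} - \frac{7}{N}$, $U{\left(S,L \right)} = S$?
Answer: $14474 - \sqrt{138} \approx 14462.0$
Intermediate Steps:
$v{\left(J \right)} = \sqrt{4 + J}$
$w{\left(N \right)} = - \frac{7}{N} - \frac{N}{4}$ ($w{\left(N \right)} = N \left(- \frac{1}{4}\right) - \frac{7}{N} = - \frac{N}{4} - \frac{7}{N} = - \frac{7}{N} - \frac{N}{4}$)
$M{\left(Y,D \right)} = \sqrt{4 + Y}$ ($M{\left(Y,D \right)} = \sqrt{4 + Y} + 0 \cdot 2 = \sqrt{4 + Y} + 0 = \sqrt{4 + Y}$)
$14474 - M{\left(134,w{\left(U{\left(-2,2 \right)} \right)} \right)} = 14474 - \sqrt{4 + 134} = 14474 - \sqrt{138}$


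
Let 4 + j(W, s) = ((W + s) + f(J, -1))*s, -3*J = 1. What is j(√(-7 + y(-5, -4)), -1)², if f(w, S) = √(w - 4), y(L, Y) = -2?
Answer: (9 + 9*I + I*√39)²/9 ≈ -16.823 + 30.49*I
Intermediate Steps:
J = -⅓ (J = -⅓*1 = -⅓ ≈ -0.33333)
f(w, S) = √(-4 + w)
j(W, s) = -4 + s*(W + s + I*√39/3) (j(W, s) = -4 + ((W + s) + √(-4 - ⅓))*s = -4 + ((W + s) + √(-13/3))*s = -4 + ((W + s) + I*√39/3)*s = -4 + (W + s + I*√39/3)*s = -4 + s*(W + s + I*√39/3))
j(√(-7 + y(-5, -4)), -1)² = (-4 + (-1)² + √(-7 - 2)*(-1) + (⅓)*I*(-1)*√39)² = (-4 + 1 + √(-9)*(-1) - I*√39/3)² = (-4 + 1 + (3*I)*(-1) - I*√39/3)² = (-4 + 1 - 3*I - I*√39/3)² = (-3 - 3*I - I*√39/3)²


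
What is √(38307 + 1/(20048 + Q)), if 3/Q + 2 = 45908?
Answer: √3605094452806125818857/306774497 ≈ 195.72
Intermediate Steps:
Q = 1/15302 (Q = 3/(-2 + 45908) = 3/45906 = 3*(1/45906) = 1/15302 ≈ 6.5351e-5)
√(38307 + 1/(20048 + Q)) = √(38307 + 1/(20048 + 1/15302)) = √(38307 + 1/(306774497/15302)) = √(38307 + 15302/306774497) = √(11751610671881/306774497) = √3605094452806125818857/306774497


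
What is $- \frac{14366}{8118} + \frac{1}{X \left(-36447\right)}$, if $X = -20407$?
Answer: $- \frac{161894791756}{91484193267} \approx -1.7696$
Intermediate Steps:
$- \frac{14366}{8118} + \frac{1}{X \left(-36447\right)} = - \frac{14366}{8118} + \frac{1}{\left(-20407\right) \left(-36447\right)} = \left(-14366\right) \frac{1}{8118} - - \frac{1}{743773929} = - \frac{653}{369} + \frac{1}{743773929} = - \frac{161894791756}{91484193267}$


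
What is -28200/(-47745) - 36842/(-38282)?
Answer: 94619123/60925803 ≈ 1.5530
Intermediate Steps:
-28200/(-47745) - 36842/(-38282) = -28200*(-1/47745) - 36842*(-1/38282) = 1880/3183 + 18421/19141 = 94619123/60925803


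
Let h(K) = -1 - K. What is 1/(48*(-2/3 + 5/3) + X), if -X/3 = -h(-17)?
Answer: 1/96 ≈ 0.010417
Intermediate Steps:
X = 48 (X = -(-3)*(-1 - 1*(-17)) = -(-3)*(-1 + 17) = -(-3)*16 = -3*(-16) = 48)
1/(48*(-2/3 + 5/3) + X) = 1/(48*(-2/3 + 5/3) + 48) = 1/(48*(-2*⅓ + 5*(⅓)) + 48) = 1/(48*(-⅔ + 5/3) + 48) = 1/(48*1 + 48) = 1/(48 + 48) = 1/96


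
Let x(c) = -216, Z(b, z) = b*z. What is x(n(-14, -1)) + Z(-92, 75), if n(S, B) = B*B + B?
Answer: -7116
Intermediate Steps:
n(S, B) = B + B² (n(S, B) = B² + B = B + B²)
x(n(-14, -1)) + Z(-92, 75) = -216 - 92*75 = -216 - 6900 = -7116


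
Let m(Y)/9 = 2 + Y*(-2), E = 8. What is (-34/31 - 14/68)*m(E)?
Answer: 86499/527 ≈ 164.13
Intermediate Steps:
m(Y) = 18 - 18*Y (m(Y) = 9*(2 + Y*(-2)) = 9*(2 - 2*Y) = 18 - 18*Y)
(-34/31 - 14/68)*m(E) = (-34/31 - 14/68)*(18 - 18*8) = (-34*1/31 - 14*1/68)*(18 - 144) = (-34/31 - 7/34)*(-126) = -1373/1054*(-126) = 86499/527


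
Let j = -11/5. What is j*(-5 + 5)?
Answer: 0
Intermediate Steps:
j = -11/5 (j = -11*⅕ = -11/5 ≈ -2.2000)
j*(-5 + 5) = -11*(-5 + 5)/5 = -11/5*0 = 0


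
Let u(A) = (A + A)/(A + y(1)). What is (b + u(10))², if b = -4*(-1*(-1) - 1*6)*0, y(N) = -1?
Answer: 400/81 ≈ 4.9383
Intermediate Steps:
u(A) = 2*A/(-1 + A) (u(A) = (A + A)/(A - 1) = (2*A)/(-1 + A) = 2*A/(-1 + A))
b = 0 (b = -4*(1 - 6)*0 = -4*(-5)*0 = 20*0 = 0)
(b + u(10))² = (0 + 2*10/(-1 + 10))² = (0 + 2*10/9)² = (0 + 2*10*(⅑))² = (0 + 20/9)² = (20/9)² = 400/81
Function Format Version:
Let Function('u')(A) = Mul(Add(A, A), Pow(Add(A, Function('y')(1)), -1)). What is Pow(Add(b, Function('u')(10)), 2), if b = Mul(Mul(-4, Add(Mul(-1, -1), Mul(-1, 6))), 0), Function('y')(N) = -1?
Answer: Rational(400, 81) ≈ 4.9383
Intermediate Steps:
Function('u')(A) = Mul(2, A, Pow(Add(-1, A), -1)) (Function('u')(A) = Mul(Add(A, A), Pow(Add(A, -1), -1)) = Mul(Mul(2, A), Pow(Add(-1, A), -1)) = Mul(2, A, Pow(Add(-1, A), -1)))
b = 0 (b = Mul(Mul(-4, Add(1, -6)), 0) = Mul(Mul(-4, -5), 0) = Mul(20, 0) = 0)
Pow(Add(b, Function('u')(10)), 2) = Pow(Add(0, Mul(2, 10, Pow(Add(-1, 10), -1))), 2) = Pow(Add(0, Mul(2, 10, Pow(9, -1))), 2) = Pow(Add(0, Mul(2, 10, Rational(1, 9))), 2) = Pow(Add(0, Rational(20, 9)), 2) = Pow(Rational(20, 9), 2) = Rational(400, 81)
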